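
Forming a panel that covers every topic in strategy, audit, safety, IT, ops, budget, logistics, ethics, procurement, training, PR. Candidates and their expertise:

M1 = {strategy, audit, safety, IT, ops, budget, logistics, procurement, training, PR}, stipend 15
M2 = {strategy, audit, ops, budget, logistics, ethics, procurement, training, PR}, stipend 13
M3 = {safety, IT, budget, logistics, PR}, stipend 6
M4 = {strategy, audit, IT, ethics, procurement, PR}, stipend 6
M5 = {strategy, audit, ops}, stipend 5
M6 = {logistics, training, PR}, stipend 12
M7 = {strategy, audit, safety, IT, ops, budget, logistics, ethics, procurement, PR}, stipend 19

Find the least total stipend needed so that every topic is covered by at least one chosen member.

19

M2, M3 cover every topic at stipend 13 + 6 = 19.
Any cover uses at least 2 members; among all covering selections none totals below 19.
Greedy by coverage-per-stipend would pick M4, M3, M5, M6 for 29 — worse than the optimum 19.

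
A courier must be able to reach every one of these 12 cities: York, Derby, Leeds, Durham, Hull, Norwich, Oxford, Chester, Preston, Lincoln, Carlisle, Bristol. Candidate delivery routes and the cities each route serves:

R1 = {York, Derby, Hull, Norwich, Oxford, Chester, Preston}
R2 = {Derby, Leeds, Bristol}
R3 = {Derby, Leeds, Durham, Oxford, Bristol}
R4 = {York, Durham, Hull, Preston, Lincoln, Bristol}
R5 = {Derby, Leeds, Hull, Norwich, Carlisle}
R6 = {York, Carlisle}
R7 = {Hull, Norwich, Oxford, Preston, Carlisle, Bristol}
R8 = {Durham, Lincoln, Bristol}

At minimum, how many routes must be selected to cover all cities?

R1, R4, R5 together cover {York, Derby, Leeds, Durham, Hull, Norwich, Oxford, Chester, Preston, Lincoln, Carlisle, Bristol} — every city.
No 2 of the 8 routes cover everything (all 28 pairs fall short), so 3 is minimum.

3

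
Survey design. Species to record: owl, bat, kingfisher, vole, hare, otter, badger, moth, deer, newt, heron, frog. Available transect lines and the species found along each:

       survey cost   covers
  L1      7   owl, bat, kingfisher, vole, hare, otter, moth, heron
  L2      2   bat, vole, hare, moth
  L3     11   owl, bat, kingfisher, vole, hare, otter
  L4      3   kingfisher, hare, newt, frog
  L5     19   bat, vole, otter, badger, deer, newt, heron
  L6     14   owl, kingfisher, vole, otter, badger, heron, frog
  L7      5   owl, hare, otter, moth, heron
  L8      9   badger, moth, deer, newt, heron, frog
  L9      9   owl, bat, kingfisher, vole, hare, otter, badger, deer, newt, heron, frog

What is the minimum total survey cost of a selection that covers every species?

11

L2, L9 cover every species at survey cost 2 + 9 = 11.
Any cover uses at least 2 transects; among all covering selections none totals below 11.
Greedy by coverage-per-survey cost would pick L2, L4, L7, L8 for 19 — worse than the optimum 11.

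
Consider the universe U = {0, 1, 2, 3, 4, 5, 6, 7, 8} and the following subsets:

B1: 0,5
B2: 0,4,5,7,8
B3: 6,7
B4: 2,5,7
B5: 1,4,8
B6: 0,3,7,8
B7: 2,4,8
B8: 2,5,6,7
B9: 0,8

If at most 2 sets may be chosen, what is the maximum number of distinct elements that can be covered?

Choosing B2, B8 covers {0, 2, 4, 5, 6, 7, 8} — 7 elements.
No choice of 2 sets does better; here 1, 3 are left uncovered.

7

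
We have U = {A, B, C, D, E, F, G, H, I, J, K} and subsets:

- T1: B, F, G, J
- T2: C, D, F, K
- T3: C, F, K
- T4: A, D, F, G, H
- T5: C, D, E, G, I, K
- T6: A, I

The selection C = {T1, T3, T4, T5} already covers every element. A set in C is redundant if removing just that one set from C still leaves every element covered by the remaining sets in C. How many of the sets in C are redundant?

1

Drop T1: B, J uncovered — not redundant.
Drop T3: the rest still cover every element — redundant.
Drop T4: A, H uncovered — not redundant.
Drop T5: E, I uncovered — not redundant.
1 redundant: T3.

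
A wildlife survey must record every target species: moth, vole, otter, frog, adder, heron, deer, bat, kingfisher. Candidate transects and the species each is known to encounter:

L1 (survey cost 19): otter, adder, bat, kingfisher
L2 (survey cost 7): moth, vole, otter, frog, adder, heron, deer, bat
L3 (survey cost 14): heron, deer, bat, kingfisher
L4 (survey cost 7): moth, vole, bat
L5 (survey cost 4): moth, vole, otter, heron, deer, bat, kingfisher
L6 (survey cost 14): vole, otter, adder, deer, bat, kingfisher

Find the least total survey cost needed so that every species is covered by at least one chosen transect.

L2, L5 cover every species at survey cost 7 + 4 = 11.
Any cover uses at least 2 transects; among all covering selections none totals below 11.

11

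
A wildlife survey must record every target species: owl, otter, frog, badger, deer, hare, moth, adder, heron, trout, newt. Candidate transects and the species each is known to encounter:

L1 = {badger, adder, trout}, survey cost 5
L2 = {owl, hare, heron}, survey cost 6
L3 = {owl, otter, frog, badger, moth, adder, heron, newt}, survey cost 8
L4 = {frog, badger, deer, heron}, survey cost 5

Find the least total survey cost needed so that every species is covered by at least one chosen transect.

L1, L2, L3, L4 cover every species at survey cost 5 + 6 + 8 + 5 = 24.
Any cover uses at least 4 transects; among all covering selections none totals below 24.

24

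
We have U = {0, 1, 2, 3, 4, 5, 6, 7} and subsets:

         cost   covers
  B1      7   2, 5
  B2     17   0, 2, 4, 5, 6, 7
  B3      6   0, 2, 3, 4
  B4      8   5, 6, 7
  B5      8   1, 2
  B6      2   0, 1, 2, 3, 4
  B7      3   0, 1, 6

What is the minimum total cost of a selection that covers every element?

10

B4, B6 cover every element at cost 8 + 2 = 10.
Any cover uses at least 2 sets; among all covering selections none totals below 10.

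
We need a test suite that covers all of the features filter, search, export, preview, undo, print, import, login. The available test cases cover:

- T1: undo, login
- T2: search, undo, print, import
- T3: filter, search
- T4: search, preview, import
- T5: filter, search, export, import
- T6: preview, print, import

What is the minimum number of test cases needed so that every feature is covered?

3

T1, T5, T6 together cover {filter, search, export, preview, undo, print, import, login} — every feature.
No 2 of the 6 test cases cover everything (all 15 pairs fall short), so 3 is minimum.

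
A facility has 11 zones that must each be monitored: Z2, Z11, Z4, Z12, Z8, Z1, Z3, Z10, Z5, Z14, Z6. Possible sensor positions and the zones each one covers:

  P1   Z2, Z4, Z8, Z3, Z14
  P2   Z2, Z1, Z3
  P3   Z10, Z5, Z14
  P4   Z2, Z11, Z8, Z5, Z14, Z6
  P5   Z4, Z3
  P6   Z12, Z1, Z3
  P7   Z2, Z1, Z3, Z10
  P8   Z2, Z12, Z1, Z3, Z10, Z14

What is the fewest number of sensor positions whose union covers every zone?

P1, P4, P8 together cover {Z2, Z11, Z4, Z12, Z8, Z1, Z3, Z10, Z5, Z14, Z6} — every zone.
No 2 of the 8 sensor positions cover everything (all 28 pairs fall short), so 3 is minimum.

3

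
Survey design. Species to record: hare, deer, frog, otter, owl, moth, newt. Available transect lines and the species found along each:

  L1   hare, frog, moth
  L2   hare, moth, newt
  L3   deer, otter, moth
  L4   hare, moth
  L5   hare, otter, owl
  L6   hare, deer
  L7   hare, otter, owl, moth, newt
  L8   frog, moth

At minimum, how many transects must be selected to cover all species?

3

L1, L3, L7 together cover {hare, deer, frog, otter, owl, moth, newt} — every species.
No 2 of the 8 transects cover everything (all 28 pairs fall short), so 3 is minimum.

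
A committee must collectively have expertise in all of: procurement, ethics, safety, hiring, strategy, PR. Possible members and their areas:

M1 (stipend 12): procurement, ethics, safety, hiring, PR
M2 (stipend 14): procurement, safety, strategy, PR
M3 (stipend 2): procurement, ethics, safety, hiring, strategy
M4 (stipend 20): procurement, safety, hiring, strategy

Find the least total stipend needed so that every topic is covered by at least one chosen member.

14

M1, M3 cover every topic at stipend 12 + 2 = 14.
Any cover uses at least 2 members; among all covering selections none totals below 14.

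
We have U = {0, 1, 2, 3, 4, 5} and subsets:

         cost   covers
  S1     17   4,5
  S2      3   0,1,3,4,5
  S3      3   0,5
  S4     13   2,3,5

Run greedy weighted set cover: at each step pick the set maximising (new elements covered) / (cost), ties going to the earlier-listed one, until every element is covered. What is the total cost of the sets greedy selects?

16

Pick 1: S2 adds 5 new (0, 1, 3, 4, 5) at cost 3 (ratio 5/3).
Pick 2: S4 adds 1 new (2) at cost 13 (ratio 1/13).
Greedy total cost: 3 + 13 = 16.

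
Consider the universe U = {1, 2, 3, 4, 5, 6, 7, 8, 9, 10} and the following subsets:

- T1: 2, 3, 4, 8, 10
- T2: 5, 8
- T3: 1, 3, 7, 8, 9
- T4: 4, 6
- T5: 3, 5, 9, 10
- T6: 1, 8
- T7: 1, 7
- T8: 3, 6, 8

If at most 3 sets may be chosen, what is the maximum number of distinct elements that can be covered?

9

Choosing T1, T2, T3 covers {1, 2, 3, 4, 5, 7, 8, 9, 10} — 9 elements.
No choice of 3 sets does better; here 6 is left uncovered.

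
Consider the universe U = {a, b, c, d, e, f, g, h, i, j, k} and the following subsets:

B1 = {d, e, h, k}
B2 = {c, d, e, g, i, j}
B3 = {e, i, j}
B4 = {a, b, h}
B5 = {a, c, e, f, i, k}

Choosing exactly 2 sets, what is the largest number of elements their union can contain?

9

Choosing B2, B4 covers {a, b, c, d, e, g, h, i, j} — 9 elements.
No choice of 2 sets does better; here f, k are left uncovered.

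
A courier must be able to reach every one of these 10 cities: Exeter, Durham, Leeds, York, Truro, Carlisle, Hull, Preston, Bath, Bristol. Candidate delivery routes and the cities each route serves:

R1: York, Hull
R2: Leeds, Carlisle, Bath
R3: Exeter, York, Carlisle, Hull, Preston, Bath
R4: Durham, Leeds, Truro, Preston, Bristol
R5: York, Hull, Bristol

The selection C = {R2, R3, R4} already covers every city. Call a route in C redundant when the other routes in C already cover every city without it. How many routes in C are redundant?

Drop R2: the rest still cover every city — redundant.
Drop R3: Exeter, York, Hull uncovered — not redundant.
Drop R4: Durham, Truro, Bristol uncovered — not redundant.
1 redundant: R2.

1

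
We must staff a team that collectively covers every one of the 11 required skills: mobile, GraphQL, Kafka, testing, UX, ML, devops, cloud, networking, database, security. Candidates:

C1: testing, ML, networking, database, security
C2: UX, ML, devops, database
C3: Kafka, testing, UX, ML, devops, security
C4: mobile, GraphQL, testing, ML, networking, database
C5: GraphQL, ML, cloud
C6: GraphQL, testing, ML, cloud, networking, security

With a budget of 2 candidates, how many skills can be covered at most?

10

Choosing C3, C4 covers {mobile, GraphQL, Kafka, testing, UX, ML, devops, networking, database, security} — 10 skills.
No choice of 2 candidates does better; here cloud is left uncovered.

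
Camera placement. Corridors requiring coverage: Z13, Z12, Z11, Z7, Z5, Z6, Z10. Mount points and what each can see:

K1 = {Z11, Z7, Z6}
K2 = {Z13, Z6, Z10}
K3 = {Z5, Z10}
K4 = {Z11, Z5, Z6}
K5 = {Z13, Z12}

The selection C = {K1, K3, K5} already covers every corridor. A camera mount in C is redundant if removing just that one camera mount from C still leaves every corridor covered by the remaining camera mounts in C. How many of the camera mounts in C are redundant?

0

Drop K1: Z11, Z7, Z6 uncovered — not redundant.
Drop K3: Z5, Z10 uncovered — not redundant.
Drop K5: Z13, Z12 uncovered — not redundant.
None of the camera mounts in C is redundant.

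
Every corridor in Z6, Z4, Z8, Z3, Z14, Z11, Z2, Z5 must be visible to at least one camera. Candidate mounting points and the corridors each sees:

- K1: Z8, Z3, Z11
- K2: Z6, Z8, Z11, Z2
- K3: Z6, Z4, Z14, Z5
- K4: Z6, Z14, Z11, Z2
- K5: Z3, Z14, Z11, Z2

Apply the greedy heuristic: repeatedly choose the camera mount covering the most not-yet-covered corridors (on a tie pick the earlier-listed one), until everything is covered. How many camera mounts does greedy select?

3

Pick 1: K2 covers 4 new corridors (Z6, Z8, Z11, Z2).
Pick 2: K3 covers 3 new corridors (Z4, Z14, Z5).
Pick 3: K1 covers 1 new corridors (Z3).
Greedy uses 3 camera mounts.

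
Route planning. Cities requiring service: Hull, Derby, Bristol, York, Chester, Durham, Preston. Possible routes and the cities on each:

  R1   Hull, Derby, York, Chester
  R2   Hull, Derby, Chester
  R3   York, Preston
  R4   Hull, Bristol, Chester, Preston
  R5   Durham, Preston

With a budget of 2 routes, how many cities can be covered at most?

6

Choosing R1, R4 covers {Hull, Derby, Bristol, York, Chester, Preston} — 6 cities.
No choice of 2 routes does better; here Durham is left uncovered.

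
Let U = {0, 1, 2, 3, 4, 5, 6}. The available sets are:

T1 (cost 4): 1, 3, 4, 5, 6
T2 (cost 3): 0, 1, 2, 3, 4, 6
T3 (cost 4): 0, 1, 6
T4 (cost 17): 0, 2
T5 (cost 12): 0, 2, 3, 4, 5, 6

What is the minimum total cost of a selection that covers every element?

7

T1, T2 cover every element at cost 4 + 3 = 7.
Any cover uses at least 2 sets; among all covering selections none totals below 7.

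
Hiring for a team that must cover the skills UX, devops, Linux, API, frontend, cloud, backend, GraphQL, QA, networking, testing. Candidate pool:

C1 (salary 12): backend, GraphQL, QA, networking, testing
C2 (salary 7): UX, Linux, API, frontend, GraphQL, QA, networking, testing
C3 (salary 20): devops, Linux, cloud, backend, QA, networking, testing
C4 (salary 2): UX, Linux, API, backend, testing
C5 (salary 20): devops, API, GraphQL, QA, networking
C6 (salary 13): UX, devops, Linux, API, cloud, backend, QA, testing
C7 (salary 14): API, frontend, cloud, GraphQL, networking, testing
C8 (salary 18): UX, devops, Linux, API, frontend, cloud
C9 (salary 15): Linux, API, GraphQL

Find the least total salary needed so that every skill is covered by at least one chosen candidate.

C2, C6 cover every skill at salary 7 + 13 = 20.
Any cover uses at least 2 candidates; among all covering selections none totals below 20.

20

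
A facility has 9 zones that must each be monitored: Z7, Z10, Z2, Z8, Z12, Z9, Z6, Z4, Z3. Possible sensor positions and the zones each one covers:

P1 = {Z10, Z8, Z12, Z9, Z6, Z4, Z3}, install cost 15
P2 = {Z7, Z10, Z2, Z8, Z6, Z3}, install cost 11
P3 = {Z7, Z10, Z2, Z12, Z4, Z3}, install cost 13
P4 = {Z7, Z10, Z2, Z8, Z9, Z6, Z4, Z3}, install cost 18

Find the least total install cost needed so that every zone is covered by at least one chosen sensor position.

P1, P2 cover every zone at install cost 15 + 11 = 26.
Any cover uses at least 2 sensor positions; among all covering selections none totals below 26.

26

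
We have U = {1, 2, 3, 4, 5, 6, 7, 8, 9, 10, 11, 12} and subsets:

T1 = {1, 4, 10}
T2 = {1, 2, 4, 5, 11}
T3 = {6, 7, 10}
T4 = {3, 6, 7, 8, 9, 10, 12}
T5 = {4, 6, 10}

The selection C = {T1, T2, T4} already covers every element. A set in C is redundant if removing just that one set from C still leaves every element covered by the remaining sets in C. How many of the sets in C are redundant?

Drop T1: the rest still cover every element — redundant.
Drop T2: 2, 5, 11 uncovered — not redundant.
Drop T4: 3, 6, 7, 8, … uncovered — not redundant.
1 redundant: T1.

1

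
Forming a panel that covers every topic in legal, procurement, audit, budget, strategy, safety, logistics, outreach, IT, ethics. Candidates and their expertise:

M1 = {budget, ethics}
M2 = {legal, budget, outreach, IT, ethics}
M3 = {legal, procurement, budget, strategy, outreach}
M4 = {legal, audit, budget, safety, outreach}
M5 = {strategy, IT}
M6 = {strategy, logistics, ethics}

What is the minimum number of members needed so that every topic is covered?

4

M2, M3, M4, M6 together cover {legal, procurement, audit, budget, strategy, safety, logistics, outreach, IT, ethics} — every topic.
No 3 of the 6 members cover everything (all 20 triples fall short), so 4 is minimum.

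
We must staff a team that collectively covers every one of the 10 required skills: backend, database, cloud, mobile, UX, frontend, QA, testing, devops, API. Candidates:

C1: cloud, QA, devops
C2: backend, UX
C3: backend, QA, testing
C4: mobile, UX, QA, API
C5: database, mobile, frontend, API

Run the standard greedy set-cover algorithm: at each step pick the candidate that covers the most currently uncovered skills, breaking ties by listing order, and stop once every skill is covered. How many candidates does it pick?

Pick 1: C4 covers 4 new skills (mobile, UX, QA, API).
Pick 2: C1 covers 2 new skills (cloud, devops).
Pick 3: C3 covers 2 new skills (backend, testing).
Pick 4: C5 covers 2 new skills (database, frontend).
Greedy uses 4 candidates.

4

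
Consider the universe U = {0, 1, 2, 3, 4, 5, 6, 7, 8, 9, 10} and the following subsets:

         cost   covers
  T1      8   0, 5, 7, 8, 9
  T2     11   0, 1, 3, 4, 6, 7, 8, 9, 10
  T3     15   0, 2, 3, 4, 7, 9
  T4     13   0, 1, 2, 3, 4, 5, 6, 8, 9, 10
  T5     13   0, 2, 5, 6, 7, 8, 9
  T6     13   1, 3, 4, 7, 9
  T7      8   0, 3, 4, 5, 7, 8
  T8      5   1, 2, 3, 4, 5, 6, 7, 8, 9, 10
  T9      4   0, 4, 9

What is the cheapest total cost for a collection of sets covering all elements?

T8, T9 cover every element at cost 5 + 4 = 9.
Any cover uses at least 2 sets; among all covering selections none totals below 9.

9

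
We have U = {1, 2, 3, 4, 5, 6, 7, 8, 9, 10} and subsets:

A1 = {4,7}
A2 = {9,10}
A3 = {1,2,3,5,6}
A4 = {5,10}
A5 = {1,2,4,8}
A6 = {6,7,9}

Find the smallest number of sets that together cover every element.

4

A1, A2, A3, A5 together cover {1, 2, 3, 4, 5, 6, 7, 8, 9, 10} — every element.
No 3 of the 6 sets cover everything (all 20 triples fall short), so 4 is minimum.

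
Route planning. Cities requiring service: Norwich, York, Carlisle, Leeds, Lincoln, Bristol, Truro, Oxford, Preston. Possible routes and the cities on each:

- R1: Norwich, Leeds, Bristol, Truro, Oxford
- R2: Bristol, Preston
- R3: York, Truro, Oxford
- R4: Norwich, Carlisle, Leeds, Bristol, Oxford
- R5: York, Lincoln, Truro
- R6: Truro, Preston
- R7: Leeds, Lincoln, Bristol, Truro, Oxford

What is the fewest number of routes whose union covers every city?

R2, R4, R5 together cover {Norwich, York, Carlisle, Leeds, Lincoln, Bristol, Truro, Oxford, Preston} — every city.
No 2 of the 7 routes cover everything (all 21 pairs fall short), so 3 is minimum.
Greedy (largest uncovered first) would take R1, R5, R2, R4 — 4 routes — but 3 suffice.

3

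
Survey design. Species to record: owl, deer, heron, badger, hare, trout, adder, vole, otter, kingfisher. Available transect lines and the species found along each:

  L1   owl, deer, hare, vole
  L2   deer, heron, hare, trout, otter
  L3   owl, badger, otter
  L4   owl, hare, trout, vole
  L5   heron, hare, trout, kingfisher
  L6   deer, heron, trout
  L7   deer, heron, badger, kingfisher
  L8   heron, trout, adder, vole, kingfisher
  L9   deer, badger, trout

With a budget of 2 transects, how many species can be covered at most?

Choosing L1, L8 covers {owl, deer, heron, hare, trout, adder, vole, kingfisher} — 8 species.
No choice of 2 transects does better; here badger, otter are left uncovered.

8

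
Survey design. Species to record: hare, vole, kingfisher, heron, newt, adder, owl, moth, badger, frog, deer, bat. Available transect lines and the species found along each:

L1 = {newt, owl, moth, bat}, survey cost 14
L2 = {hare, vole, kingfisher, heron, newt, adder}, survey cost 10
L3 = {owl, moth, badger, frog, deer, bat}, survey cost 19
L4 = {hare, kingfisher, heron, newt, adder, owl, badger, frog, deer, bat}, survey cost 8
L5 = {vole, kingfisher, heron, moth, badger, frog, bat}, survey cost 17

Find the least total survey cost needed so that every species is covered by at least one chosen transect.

25

L4, L5 cover every species at survey cost 8 + 17 = 25.
Any cover uses at least 2 transects; among all covering selections none totals below 25.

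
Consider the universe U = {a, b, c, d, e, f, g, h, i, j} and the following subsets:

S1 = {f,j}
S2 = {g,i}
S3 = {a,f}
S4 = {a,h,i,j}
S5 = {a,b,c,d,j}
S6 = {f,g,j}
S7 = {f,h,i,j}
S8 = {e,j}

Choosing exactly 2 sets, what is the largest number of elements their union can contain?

Choosing S5, S7 covers {a, b, c, d, f, h, i, j} — 8 elements.
No choice of 2 sets does better; here e, g are left uncovered.

8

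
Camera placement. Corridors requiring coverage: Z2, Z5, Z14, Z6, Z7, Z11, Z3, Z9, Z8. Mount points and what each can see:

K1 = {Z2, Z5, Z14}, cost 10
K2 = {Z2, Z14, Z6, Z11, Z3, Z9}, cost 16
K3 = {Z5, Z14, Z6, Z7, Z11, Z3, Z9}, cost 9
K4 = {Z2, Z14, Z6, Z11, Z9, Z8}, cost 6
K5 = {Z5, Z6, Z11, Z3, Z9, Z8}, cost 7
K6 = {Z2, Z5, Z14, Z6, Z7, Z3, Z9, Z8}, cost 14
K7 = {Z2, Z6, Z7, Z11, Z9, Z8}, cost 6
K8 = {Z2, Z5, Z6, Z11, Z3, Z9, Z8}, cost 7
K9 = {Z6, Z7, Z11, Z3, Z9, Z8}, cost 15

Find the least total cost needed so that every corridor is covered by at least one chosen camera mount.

15

K3, K4 cover every corridor at cost 9 + 6 = 15.
Any cover uses at least 2 camera mounts; among all covering selections none totals below 15.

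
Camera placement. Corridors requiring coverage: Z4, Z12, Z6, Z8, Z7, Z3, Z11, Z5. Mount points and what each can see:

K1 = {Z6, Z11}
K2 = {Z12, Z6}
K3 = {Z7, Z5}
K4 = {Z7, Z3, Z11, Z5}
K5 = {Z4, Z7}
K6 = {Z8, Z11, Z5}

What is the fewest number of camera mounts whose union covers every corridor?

4

K2, K4, K5, K6 together cover {Z4, Z12, Z6, Z8, Z7, Z3, Z11, Z5} — every corridor.
No 3 of the 6 camera mounts cover everything (all 20 triples fall short), so 4 is minimum.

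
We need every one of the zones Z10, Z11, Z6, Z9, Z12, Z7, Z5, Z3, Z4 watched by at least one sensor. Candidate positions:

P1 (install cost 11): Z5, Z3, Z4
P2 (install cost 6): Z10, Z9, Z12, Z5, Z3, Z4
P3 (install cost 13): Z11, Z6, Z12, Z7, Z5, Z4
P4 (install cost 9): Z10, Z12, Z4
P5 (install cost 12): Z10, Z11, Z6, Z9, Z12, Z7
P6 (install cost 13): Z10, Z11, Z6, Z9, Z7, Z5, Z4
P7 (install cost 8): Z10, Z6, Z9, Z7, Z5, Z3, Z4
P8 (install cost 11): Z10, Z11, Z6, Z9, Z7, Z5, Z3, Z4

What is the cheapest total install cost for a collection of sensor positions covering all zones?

P2, P8 cover every zone at install cost 6 + 11 = 17.
Any cover uses at least 2 sensor positions; among all covering selections none totals below 17.

17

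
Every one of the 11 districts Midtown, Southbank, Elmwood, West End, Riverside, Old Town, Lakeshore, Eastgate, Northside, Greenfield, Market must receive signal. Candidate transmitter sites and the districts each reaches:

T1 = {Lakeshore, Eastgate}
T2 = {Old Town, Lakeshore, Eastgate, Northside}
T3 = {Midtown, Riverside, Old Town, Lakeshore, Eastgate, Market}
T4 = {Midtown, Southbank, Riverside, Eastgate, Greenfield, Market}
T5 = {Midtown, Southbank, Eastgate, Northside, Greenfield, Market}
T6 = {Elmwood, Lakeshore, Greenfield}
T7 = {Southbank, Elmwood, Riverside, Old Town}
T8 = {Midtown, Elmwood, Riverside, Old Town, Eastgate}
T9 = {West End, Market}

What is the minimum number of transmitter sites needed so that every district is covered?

T1, T5, T7, T9 together cover {Midtown, Southbank, Elmwood, West End, Riverside, Old Town, Lakeshore, Eastgate, Northside, Greenfield, Market} — every district.
No 3 of the 9 transmitter sites cover everything (all 84 triples fall short), so 4 is minimum.

4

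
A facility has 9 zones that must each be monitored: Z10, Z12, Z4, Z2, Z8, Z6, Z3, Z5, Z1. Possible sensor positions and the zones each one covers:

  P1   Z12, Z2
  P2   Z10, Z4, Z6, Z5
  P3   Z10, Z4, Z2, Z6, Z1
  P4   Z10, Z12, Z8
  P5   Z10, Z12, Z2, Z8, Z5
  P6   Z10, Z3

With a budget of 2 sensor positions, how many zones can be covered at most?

8

Choosing P3, P5 covers {Z10, Z12, Z4, Z2, Z8, Z6, Z5, Z1} — 8 zones.
No choice of 2 sensor positions does better; here Z3 is left uncovered.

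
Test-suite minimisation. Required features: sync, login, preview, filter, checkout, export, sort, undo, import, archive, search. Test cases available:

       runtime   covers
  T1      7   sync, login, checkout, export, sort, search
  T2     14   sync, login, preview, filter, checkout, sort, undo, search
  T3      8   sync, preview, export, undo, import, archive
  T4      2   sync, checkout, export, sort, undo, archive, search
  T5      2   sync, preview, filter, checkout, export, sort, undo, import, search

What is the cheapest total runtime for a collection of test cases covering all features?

T1, T4, T5 cover every feature at runtime 7 + 2 + 2 = 11.
Any cover uses at least 2 test cases; among all covering selections none totals below 11.

11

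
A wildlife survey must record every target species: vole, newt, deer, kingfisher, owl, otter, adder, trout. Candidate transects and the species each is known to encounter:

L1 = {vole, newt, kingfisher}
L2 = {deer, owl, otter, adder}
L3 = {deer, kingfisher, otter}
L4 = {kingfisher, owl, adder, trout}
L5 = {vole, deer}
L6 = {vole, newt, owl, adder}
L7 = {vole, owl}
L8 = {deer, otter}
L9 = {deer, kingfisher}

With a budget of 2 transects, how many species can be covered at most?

7

Choosing L1, L2 covers {vole, newt, deer, kingfisher, owl, otter, adder} — 7 species.
No choice of 2 transects does better; here trout is left uncovered.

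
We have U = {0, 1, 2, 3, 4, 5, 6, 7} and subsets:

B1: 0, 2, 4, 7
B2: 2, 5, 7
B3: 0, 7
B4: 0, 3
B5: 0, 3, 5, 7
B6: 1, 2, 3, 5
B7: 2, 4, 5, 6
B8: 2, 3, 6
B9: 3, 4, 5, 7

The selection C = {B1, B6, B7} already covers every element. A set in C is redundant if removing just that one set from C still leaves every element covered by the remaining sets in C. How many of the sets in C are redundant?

Drop B1: 0, 7 uncovered — not redundant.
Drop B6: 1, 3 uncovered — not redundant.
Drop B7: 6 uncovered — not redundant.
None of the sets in C is redundant.

0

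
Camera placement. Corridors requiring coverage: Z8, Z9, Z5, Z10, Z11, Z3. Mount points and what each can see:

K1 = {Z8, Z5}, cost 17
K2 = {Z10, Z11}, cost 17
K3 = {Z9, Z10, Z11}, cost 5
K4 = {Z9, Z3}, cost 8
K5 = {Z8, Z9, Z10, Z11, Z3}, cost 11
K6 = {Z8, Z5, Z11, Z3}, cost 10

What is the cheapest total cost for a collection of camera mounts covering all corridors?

K3, K6 cover every corridor at cost 5 + 10 = 15.
Any cover uses at least 2 camera mounts; among all covering selections none totals below 15.

15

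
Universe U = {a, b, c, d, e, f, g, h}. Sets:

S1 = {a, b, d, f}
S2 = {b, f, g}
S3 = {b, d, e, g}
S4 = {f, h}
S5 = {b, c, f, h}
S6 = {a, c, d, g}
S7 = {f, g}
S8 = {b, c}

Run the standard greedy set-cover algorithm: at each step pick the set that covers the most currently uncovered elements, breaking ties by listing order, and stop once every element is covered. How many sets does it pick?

Pick 1: S1 covers 4 new elements (a, b, d, f).
Pick 2: S3 covers 2 new elements (e, g).
Pick 3: S5 covers 2 new elements (c, h).
Greedy uses 3 sets.

3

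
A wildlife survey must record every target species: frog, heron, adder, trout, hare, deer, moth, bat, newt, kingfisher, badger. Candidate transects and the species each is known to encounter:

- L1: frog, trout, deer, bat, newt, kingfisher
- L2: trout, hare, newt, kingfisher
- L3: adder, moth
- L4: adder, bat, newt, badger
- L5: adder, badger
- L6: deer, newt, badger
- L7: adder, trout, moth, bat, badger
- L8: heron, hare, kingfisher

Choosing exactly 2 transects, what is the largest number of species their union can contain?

Choosing L1, L7 covers {frog, adder, trout, deer, moth, bat, newt, kingfisher, badger} — 9 species.
No choice of 2 transects does better; here heron, hare are left uncovered.

9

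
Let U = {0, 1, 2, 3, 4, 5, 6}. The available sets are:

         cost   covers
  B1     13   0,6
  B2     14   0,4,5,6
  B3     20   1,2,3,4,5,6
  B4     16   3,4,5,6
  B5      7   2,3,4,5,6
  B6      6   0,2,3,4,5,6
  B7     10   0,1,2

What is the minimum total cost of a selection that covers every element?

B6, B7 cover every element at cost 6 + 10 = 16.
Any cover uses at least 2 sets; among all covering selections none totals below 16.

16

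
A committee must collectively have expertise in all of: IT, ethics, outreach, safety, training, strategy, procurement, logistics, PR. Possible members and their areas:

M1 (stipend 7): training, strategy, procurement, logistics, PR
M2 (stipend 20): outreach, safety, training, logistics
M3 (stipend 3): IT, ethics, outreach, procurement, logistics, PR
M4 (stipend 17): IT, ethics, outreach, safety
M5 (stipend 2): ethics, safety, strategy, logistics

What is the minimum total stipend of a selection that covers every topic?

M1, M3, M5 cover every topic at stipend 7 + 3 + 2 = 12.
Any cover uses at least 2 members; among all covering selections none totals below 12.

12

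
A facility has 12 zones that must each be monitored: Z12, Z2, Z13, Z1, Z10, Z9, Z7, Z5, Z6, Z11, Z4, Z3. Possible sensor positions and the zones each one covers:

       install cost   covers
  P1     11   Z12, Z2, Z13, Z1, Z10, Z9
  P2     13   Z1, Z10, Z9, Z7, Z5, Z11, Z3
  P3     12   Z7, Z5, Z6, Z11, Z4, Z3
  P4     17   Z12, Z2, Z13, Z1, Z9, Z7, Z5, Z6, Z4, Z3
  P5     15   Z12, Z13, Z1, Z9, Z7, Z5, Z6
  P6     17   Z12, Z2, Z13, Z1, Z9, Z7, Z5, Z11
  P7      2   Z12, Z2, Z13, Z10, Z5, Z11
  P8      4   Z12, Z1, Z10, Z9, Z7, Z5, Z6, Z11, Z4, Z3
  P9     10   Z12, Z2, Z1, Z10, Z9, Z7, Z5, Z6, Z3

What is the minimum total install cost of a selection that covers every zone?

P7, P8 cover every zone at install cost 2 + 4 = 6.
Any cover uses at least 2 sensor positions; among all covering selections none totals below 6.

6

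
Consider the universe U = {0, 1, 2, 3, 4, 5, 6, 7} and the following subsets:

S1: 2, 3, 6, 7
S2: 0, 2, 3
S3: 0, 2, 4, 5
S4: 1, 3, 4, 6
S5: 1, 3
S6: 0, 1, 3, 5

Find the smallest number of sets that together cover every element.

S1, S3, S4 together cover {0, 1, 2, 3, 4, 5, 6, 7} — every element.
No 2 of the 6 sets cover everything (all 15 pairs fall short), so 3 is minimum.

3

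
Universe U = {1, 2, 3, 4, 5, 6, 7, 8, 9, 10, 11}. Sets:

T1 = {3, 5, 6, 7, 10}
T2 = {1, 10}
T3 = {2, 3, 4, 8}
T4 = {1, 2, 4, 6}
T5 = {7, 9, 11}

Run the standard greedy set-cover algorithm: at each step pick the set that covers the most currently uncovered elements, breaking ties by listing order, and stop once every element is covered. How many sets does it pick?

4

Pick 1: T1 covers 5 new elements (3, 5, 6, 7, 10).
Pick 2: T3 covers 3 new elements (2, 4, 8).
Pick 3: T5 covers 2 new elements (9, 11).
Pick 4: T2 covers 1 new elements (1).
Greedy uses 4 sets.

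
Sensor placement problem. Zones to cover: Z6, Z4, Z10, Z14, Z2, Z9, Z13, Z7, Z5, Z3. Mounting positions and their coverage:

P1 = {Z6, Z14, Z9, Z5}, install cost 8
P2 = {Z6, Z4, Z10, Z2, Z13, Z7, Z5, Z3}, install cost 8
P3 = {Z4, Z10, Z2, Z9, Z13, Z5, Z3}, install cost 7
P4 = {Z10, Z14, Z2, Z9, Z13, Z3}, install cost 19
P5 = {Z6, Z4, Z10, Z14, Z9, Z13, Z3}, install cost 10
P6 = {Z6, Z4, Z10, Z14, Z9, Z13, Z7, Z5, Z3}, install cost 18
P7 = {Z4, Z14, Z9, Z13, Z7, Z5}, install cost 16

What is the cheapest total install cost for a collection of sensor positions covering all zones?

16

P1, P2 cover every zone at install cost 8 + 8 = 16.
Any cover uses at least 2 sensor positions; among all covering selections none totals below 16.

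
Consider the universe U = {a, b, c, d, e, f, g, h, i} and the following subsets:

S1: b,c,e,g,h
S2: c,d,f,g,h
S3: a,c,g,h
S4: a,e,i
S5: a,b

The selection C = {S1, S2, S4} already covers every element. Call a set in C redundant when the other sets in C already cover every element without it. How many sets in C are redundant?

Drop S1: b uncovered — not redundant.
Drop S2: d, f uncovered — not redundant.
Drop S4: a, i uncovered — not redundant.
None of the sets in C is redundant.

0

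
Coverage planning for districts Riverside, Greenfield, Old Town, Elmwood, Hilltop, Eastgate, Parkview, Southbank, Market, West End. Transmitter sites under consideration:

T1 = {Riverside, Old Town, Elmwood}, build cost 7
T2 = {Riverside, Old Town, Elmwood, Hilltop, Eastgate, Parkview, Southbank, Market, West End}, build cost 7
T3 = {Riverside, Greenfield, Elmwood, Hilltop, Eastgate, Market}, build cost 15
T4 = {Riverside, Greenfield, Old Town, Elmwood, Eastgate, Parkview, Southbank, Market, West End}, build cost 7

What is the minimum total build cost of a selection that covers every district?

14

T2, T4 cover every district at build cost 7 + 7 = 14.
Any cover uses at least 2 transmitter sites; among all covering selections none totals below 14.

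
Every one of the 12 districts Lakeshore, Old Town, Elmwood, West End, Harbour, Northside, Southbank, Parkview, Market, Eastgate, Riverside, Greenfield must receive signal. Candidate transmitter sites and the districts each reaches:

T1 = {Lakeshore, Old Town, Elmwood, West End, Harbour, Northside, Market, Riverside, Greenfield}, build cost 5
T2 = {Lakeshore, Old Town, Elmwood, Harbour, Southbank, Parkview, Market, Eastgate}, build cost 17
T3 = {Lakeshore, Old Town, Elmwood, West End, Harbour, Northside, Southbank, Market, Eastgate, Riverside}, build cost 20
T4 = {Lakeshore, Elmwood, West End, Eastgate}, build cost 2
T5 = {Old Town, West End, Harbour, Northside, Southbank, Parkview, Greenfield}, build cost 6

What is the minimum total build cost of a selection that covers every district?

T1, T4, T5 cover every district at build cost 5 + 2 + 6 = 13.
Any cover uses at least 2 transmitter sites; among all covering selections none totals below 13.

13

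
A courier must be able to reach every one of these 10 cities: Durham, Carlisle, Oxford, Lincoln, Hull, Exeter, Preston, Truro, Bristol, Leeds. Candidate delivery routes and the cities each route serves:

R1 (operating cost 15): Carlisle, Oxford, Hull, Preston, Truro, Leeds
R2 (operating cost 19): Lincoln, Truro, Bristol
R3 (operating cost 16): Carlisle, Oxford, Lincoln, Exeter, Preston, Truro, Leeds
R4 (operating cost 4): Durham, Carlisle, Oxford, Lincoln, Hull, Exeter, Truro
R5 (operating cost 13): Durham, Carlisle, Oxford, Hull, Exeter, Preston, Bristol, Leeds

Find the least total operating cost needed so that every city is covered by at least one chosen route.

R4, R5 cover every city at operating cost 4 + 13 = 17.
Any cover uses at least 2 routes; among all covering selections none totals below 17.

17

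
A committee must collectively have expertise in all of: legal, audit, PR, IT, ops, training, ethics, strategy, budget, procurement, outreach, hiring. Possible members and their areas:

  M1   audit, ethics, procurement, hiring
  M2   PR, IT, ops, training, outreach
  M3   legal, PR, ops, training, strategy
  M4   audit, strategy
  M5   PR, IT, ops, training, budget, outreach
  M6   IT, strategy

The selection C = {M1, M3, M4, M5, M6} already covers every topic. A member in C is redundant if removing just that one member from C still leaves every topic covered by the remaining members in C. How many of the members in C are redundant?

2

Drop M1: ethics, procurement, hiring uncovered — not redundant.
Drop M3: legal uncovered — not redundant.
Drop M4: the rest still cover every topic — redundant.
Drop M5: budget, outreach uncovered — not redundant.
Drop M6: the rest still cover every topic — redundant.
2 redundant: M4, M6.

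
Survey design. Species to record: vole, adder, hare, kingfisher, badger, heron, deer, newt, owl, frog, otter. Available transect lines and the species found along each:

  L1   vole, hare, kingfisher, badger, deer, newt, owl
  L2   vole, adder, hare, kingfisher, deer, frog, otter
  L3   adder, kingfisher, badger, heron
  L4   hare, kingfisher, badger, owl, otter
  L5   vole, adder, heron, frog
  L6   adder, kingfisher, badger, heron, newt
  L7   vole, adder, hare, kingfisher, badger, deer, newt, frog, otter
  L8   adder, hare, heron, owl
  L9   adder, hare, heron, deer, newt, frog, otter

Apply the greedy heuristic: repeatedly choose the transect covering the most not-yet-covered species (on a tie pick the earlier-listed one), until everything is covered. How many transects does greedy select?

2

Pick 1: L7 covers 9 new species (vole, adder, hare, kingfisher, badger, deer, newt, frog, otter).
Pick 2: L8 covers 2 new species (heron, owl).
Greedy uses 2 transects.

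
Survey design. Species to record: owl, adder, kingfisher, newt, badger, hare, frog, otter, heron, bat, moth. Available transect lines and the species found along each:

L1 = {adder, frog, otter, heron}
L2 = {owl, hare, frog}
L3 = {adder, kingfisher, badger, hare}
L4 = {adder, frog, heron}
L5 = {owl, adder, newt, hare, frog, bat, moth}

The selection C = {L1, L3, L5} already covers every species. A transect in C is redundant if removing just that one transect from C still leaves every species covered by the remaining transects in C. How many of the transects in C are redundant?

0

Drop L1: otter, heron uncovered — not redundant.
Drop L3: kingfisher, badger uncovered — not redundant.
Drop L5: owl, newt, bat, moth uncovered — not redundant.
None of the transects in C is redundant.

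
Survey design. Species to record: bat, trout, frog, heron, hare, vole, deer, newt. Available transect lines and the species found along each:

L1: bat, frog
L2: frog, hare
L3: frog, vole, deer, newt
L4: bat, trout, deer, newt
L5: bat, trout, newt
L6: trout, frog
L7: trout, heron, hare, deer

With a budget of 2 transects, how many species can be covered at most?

7

Choosing L3, L7 covers {trout, frog, heron, hare, vole, deer, newt} — 7 species.
No choice of 2 transects does better; here bat is left uncovered.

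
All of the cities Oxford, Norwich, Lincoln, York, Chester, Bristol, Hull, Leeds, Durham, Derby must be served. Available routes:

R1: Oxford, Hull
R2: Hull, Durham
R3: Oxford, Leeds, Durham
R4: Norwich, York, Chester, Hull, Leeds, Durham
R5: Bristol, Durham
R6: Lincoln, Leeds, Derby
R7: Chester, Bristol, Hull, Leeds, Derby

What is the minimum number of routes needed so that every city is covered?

4

R1, R4, R5, R6 together cover {Oxford, Norwich, Lincoln, York, Chester, Bristol, Hull, Leeds, Durham, Derby} — every city.
No 3 of the 7 routes cover everything (all 35 triples fall short), so 4 is minimum.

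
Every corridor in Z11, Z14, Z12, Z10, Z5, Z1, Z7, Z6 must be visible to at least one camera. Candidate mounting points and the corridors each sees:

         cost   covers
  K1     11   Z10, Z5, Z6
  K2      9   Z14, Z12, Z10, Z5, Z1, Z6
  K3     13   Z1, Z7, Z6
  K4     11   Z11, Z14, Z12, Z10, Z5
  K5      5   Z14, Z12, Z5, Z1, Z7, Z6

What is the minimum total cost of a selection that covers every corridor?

K4, K5 cover every corridor at cost 11 + 5 = 16.
Any cover uses at least 2 camera mounts; among all covering selections none totals below 16.

16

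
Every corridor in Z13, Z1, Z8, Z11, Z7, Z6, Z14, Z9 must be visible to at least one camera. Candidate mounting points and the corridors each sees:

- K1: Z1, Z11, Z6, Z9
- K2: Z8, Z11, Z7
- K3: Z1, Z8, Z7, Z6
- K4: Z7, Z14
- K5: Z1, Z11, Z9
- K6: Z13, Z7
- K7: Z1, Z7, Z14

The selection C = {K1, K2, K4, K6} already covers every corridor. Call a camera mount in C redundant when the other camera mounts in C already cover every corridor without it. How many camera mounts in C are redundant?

Drop K1: Z1, Z6, Z9 uncovered — not redundant.
Drop K2: Z8 uncovered — not redundant.
Drop K4: Z14 uncovered — not redundant.
Drop K6: Z13 uncovered — not redundant.
None of the camera mounts in C is redundant.

0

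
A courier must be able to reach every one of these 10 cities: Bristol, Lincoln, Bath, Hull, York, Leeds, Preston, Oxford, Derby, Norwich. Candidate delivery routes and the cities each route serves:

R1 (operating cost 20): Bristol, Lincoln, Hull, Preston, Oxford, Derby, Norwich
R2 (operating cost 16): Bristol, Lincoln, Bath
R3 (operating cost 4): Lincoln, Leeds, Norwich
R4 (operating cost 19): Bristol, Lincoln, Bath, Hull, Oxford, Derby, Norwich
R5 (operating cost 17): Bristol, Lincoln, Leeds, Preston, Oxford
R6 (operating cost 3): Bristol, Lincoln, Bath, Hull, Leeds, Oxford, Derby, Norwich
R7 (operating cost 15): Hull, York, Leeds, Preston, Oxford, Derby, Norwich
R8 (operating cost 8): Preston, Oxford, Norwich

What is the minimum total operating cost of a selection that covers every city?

R6, R7 cover every city at operating cost 3 + 15 = 18.
Any cover uses at least 2 routes; among all covering selections none totals below 18.

18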